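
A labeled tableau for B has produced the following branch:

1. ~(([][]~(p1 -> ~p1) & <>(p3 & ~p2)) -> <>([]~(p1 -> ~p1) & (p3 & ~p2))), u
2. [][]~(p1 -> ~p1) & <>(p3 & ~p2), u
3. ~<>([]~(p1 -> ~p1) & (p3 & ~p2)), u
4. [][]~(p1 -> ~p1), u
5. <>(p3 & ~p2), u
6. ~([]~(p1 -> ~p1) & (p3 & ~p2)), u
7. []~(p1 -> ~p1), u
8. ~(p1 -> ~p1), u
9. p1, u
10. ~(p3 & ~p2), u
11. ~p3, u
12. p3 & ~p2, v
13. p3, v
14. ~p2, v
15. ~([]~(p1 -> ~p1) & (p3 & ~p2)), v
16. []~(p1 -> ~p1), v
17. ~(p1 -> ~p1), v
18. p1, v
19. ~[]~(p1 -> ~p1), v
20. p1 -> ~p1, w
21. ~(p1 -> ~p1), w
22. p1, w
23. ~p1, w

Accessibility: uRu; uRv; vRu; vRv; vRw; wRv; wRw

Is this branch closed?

Closed

Both p1 and ~p1 appear at w.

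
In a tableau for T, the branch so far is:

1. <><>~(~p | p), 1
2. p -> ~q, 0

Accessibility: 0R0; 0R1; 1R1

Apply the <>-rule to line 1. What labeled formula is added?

a fresh world 2 with 1R2, and <>~(~p | p) at 2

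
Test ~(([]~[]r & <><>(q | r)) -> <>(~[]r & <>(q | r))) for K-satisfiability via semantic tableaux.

1. ~(([]~[]r & <><>(q | r)) -> <>(~[]r & <>(q | r))), u
2. []~[]r & <><>(q | r), u   [~->-rule on 1]
3. ~<>(~[]r & <>(q | r)), u   [~->-rule on 1]
4. []~[]r, u   [&-rule on 2]
5. <><>(q | r), u   [&-rule on 2]
6. <>(q | r), v   [<>-rule on 5: fresh world v, uRv]
7. ~(~[]r & <>(q | r)), v   [~<>-rule on 3 via uRv]
8. ~[]r, v   [[]-rule on 4 via uRv]
9. []r, v   [~&-rule on 7 (branches; this branch)]
10. q | r, w   [<>-rule on 6: fresh world w, vRw]
11. r, w   [[]-rule on 9 via vRw]
12. ~r, x   [~[]-rule on 8: fresh world x, vRx]
13. r, x   [[]-rule on 9 via vRx]
Accessibility: uRv, vRw, vRx
Branch closes: r and ~r both at x.
(One branch shown.) All branches close.

Unsatisfiable (every branch closes)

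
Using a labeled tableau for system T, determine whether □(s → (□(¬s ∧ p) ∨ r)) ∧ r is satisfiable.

1. □(s → (□(¬s ∧ p) ∨ r)) ∧ r, 0
2. □(s → (□(¬s ∧ p) ∨ r)), 0
3. r, 0
4. s → (□(¬s ∧ p) ∨ r), 0
5. □(¬s ∧ p) ∨ r, 0
Accessibility: 0R0

Yes, satisfiable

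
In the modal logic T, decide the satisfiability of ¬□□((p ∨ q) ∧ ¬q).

Satisfiable

1. ¬□□((p ∨ q) ∧ ¬q), u
2. ¬□((p ∨ q) ∧ ¬q), v
3. ¬((p ∨ q) ∧ ¬q), w
4. q, w
Accessibility: uRu, uRv, vRv, vRw, wRw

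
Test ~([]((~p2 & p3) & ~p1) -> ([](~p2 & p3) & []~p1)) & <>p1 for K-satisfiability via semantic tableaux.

Unsatisfiable

1. ~([]((~p2 & p3) & ~p1) -> ([](~p2 & p3) & []~p1)) & <>p1, w0
2. ~([]((~p2 & p3) & ~p1) -> ([](~p2 & p3) & []~p1)), w0
3. <>p1, w0
4. []((~p2 & p3) & ~p1), w0
5. ~([](~p2 & p3) & []~p1), w0
6. ~[]~p1, w0
7. p1, w1
8. (~p2 & p3) & ~p1, w1
9. ~p2 & p3, w1
10. ~p1, w1
Accessibility: w0Rw1
Branch closes: p1 and ~p1 both at w1.
Every branch closes; the branch above is one of them.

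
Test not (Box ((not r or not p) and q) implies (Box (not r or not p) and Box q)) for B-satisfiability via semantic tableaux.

1. not (Box ((not r or not p) and q) implies (Box (not r or not p) and Box q)), 0
2. Box ((not r or not p) and q), 0   [neg-implies-rule on 1]
3. not (Box (not r or not p) and Box q), 0   [neg-implies-rule on 1]
4. (not r or not p) and q, 0   [Box-rule on 2 via 0R0]
5. not r or not p, 0   [and-rule on 4]
6. q, 0   [and-rule on 4]
7. not Box (not r or not p), 0   [neg-and-rule on 3 (branches; this branch)]
8. not p, 0   [or-rule on 5 (branches; this branch)]
9. not (not r or not p), 1   [neg-Box-rule on 7: fresh world 1, 0R1]
10. r, 1   [neg-or-rule on 9]
11. p, 1   [neg-or-rule on 9]
12. (not r or not p) and q, 1   [Box-rule on 2 via 0R1]
13. not r or not p, 1   [and-rule on 12]
14. q, 1   [and-rule on 12]
15. not p, 1   [or-rule on 13 (branches; this branch)]
Accessibility: 0R0, 0R1, 1R0, 1R1
Branch closes: p and not p both at 1.
All branches of the tableau close; one closing branch shown above.

Unsatisfiable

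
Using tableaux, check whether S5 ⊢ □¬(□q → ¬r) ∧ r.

Invalid (countermodel exists)

Tableau for the negation ¬(□¬(□q → ¬r) ∧ r):
1. ¬(□¬(□q → ¬r) ∧ r), 0
2. ¬r, 0
Accessibility: 0R0
The negation has an open branch (countermodel exists).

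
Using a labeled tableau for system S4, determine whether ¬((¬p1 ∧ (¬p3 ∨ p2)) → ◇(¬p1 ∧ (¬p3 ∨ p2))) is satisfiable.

Unsatisfiable (every branch closes)

1. ¬((¬p1 ∧ (¬p3 ∨ p2)) → ◇(¬p1 ∧ (¬p3 ∨ p2))), w0
2. ¬p1 ∧ (¬p3 ∨ p2), w0
3. ¬◇(¬p1 ∧ (¬p3 ∨ p2)), w0
4. ¬p1, w0
5. ¬p3 ∨ p2, w0
6. ¬(¬p1 ∧ (¬p3 ∨ p2)), w0
7. p2, w0
8. ¬(¬p3 ∨ p2), w0
9. p3, w0
10. ¬p2, w0
Accessibility: w0Rw0
Branch closes: p2 and ¬p2 both at w0.
(One branch shown.) All branches close.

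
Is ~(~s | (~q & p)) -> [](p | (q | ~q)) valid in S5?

Valid in S5

Tableau for the negation ~(~(~s | (~q & p)) -> [](p | (q | ~q))):
1. ~(~(~s | (~q & p)) -> [](p | (q | ~q))), 0
2. ~(~s | (~q & p)), 0
3. ~[](p | (q | ~q)), 0
4. s, 0
5. ~(~q & p), 0
6. ~p, 0
7. ~(p | (q | ~q)), 1
8. ~p, 1
9. ~(q | ~q), 1
10. ~q, 1
11. q, 1
Accessibility: 0R0, 0R1, 1R0, 1R1
Branch closes: q and ~q both at 1.
Every branch of the negation's tableau closes; the branch above is one of them.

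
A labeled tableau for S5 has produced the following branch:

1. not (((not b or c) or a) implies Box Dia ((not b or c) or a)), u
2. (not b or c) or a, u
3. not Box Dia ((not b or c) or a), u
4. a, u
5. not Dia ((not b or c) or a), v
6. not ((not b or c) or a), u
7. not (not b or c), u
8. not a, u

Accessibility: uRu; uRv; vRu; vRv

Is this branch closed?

Closed

Both a and not a appear at u.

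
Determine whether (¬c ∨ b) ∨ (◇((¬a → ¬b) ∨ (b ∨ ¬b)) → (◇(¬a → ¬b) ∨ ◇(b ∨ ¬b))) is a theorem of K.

Valid in K

Tableau for the negation ¬((¬c ∨ b) ∨ (◇((¬a → ¬b) ∨ (b ∨ ¬b)) → (◇(¬a → ¬b) ∨ ◇(b ∨ ¬b)))):
1. ¬((¬c ∨ b) ∨ (◇((¬a → ¬b) ∨ (b ∨ ¬b)) → (◇(¬a → ¬b) ∨ ◇(b ∨ ¬b)))), u
2. ¬(¬c ∨ b), u
3. ¬(◇((¬a → ¬b) ∨ (b ∨ ¬b)) → (◇(¬a → ¬b) ∨ ◇(b ∨ ¬b))), u
4. c, u
5. ¬b, u
6. ◇((¬a → ¬b) ∨ (b ∨ ¬b)), u
7. ¬(◇(¬a → ¬b) ∨ ◇(b ∨ ¬b)), u
8. ¬◇(¬a → ¬b), u
9. ¬◇(b ∨ ¬b), u
10. (¬a → ¬b) ∨ (b ∨ ¬b), v
11. ¬(¬a → ¬b), v
12. ¬a, v
13. b, v
14. ¬(b ∨ ¬b), v
15. ¬b, v
Accessibility: uRv
Branch closes: b and ¬b both at v.
Every branch of the negation's tableau closes; the branch above is one of them.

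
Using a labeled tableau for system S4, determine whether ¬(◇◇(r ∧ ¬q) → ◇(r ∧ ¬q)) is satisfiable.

1. ¬(◇◇(r ∧ ¬q) → ◇(r ∧ ¬q)), w0
2. ◇◇(r ∧ ¬q), w0
3. ¬◇(r ∧ ¬q), w0
4. ¬(r ∧ ¬q), w0
5. q, w0
6. ◇(r ∧ ¬q), w1
7. ¬(r ∧ ¬q), w1
8. q, w1
9. r ∧ ¬q, w2
10. r, w2
11. ¬q, w2
12. ¬(r ∧ ¬q), w2
13. q, w2
Accessibility: w0Rw0, w0Rw1, w0Rw2, w1Rw1, w1Rw2, w2Rw2
Branch closes: q and ¬q both at w2.
(One branch shown.) All branches close.

Unsatisfiable (every branch closes)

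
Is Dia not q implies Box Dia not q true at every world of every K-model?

Not valid

Tableau for the negation not (Dia not q implies Box Dia not q):
1. not (Dia not q implies Box Dia not q), u
2. Dia not q, u
3. not Box Dia not q, u
4. not q, v
5. not Dia not q, w
Accessibility: uRv, uRw
The negation has an open branch (countermodel exists).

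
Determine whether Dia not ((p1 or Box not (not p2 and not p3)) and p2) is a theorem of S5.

Tableau for the negation not Dia not ((p1 or Box not (not p2 and not p3)) and p2):
1. not Dia not ((p1 or Box not (not p2 and not p3)) and p2), 0
2. (p1 or Box not (not p2 and not p3)) and p2, 0   [neg-Dia-rule on 1 via 0R0]
3. p1 or Box not (not p2 and not p3), 0   [and-rule on 2]
4. p2, 0   [and-rule on 2]
5. Box not (not p2 and not p3), 0   [or-rule on 3 (branches; this branch)]
6. not (not p2 and not p3), 0   [Box-rule on 5 via 0R0]
7. p3, 0   [neg-and-rule on 6 (branches; this branch)]
Accessibility: 0R0
The negation has an open branch (countermodel exists).

Invalid (countermodel exists)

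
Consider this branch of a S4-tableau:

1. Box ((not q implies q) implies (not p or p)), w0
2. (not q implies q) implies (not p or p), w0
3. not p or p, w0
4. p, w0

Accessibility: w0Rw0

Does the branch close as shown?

Open

No world carries both an atom and its negation.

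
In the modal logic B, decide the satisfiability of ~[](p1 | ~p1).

Unsatisfiable

1. ~[](p1 | ~p1), u
2. ~(p1 | ~p1), v
3. ~p1, v
4. p1, v
Accessibility: uRu, uRv, vRu, vRv
Branch closes: p1 and ~p1 both at v.
(One branch shown.) All branches close.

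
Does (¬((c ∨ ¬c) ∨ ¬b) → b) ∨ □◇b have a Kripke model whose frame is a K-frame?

Satisfiable

1. (¬((c ∨ ¬c) ∨ ¬b) → b) ∨ □◇b, w0
2. □◇b, w0   [∨-rule on 1 (branches; this branch)]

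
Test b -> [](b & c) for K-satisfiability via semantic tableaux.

Satisfiable (open branch found)

1. b -> [](b & c), 0
2. [](b & c), 0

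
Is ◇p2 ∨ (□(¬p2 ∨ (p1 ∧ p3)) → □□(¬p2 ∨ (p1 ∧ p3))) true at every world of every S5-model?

Yes, valid

Tableau for the negation ¬(◇p2 ∨ (□(¬p2 ∨ (p1 ∧ p3)) → □□(¬p2 ∨ (p1 ∧ p3)))):
1. ¬(◇p2 ∨ (□(¬p2 ∨ (p1 ∧ p3)) → □□(¬p2 ∨ (p1 ∧ p3)))), w0
2. ¬◇p2, w0
3. ¬(□(¬p2 ∨ (p1 ∧ p3)) → □□(¬p2 ∨ (p1 ∧ p3))), w0
4. □(¬p2 ∨ (p1 ∧ p3)), w0
5. ¬□□(¬p2 ∨ (p1 ∧ p3)), w0
6. ¬p2, w0
7. ¬p2 ∨ (p1 ∧ p3), w0
8. p1 ∧ p3, w0
9. p1, w0
10. p3, w0
11. ¬□(¬p2 ∨ (p1 ∧ p3)), w1
12. ¬p2, w1
13. ¬p2 ∨ (p1 ∧ p3), w1
14. p1 ∧ p3, w1
15. p1, w1
16. p3, w1
17. ¬(¬p2 ∨ (p1 ∧ p3)), w2
18. p2, w2
19. ¬(p1 ∧ p3), w2
20. ¬p2, w2
Accessibility: w0Rw0, w0Rw1, w0Rw2, w1Rw0, w1Rw1, w1Rw2, w2Rw0, w2Rw1, w2Rw2
Branch closes: p2 and ¬p2 both at w2.
All branches of the negation close; one closing branch shown above.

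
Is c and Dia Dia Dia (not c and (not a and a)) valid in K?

No, not valid

Tableau for the negation not (c and Dia Dia Dia (not c and (not a and a))):
1. not (c and Dia Dia Dia (not c and (not a and a))), 0
2. not Dia Dia Dia (not c and (not a and a)), 0
The negation has an open branch (countermodel exists).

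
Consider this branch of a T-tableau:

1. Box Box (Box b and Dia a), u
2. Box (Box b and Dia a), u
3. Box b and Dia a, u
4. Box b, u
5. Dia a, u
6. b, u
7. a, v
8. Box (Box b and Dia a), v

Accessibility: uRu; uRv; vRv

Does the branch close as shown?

No atom appears with both signs at the same world.

Open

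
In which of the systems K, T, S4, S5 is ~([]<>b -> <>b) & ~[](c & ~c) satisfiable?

K

T-tableau for the formula:
1. ~([]<>b -> <>b) & ~[](c & ~c), 0
2. ~([]<>b -> <>b), 0   [&-rule on 1]
3. ~[](c & ~c), 0   [&-rule on 1]
4. []<>b, 0   [~->-rule on 2]
5. ~<>b, 0   [~->-rule on 2]
6. <>b, 0   [[]-rule on 4 via 0R0]
7. ~b, 0   [~<>-rule on 5 via 0R0]
8. ~(c & ~c), 1   [~[]-rule on 3: fresh world 1, 0R1]
9. <>b, 1   [[]-rule on 4 via 0R1]
10. ~b, 1   [~<>-rule on 5 via 0R1]
11. c, 1   [~&-rule on 8 (branches; this branch)]
12. b, 2   [<>-rule on 6: fresh world 2, 0R2]
13. <>b, 2   [[]-rule on 4 via 0R2]
14. ~b, 2   [~<>-rule on 5 via 0R2]
Accessibility: 0R0, 0R1, 0R2, 1R1, 2R2
Branch closes: b and ~b both at 2.
Every branch closes (one shown): unsatisfiable in T, hence also in S4, S5 (every S4/S5-frame is a T-frame).
K-tableau for the formula:
1. ~([]<>b -> <>b) & ~[](c & ~c), 0
2. ~([]<>b -> <>b), 0   [&-rule on 1]
3. ~[](c & ~c), 0   [&-rule on 1]
4. []<>b, 0   [~->-rule on 2]
5. ~<>b, 0   [~->-rule on 2]
6. ~(c & ~c), 1   [~[]-rule on 3: fresh world 1, 0R1]
7. <>b, 1   [[]-rule on 4 via 0R1]
8. ~b, 1   [~<>-rule on 5 via 0R1]
9. c, 1   [~&-rule on 6 (branches; this branch)]
10. b, 2   [<>-rule on 7: fresh world 2, 1R2]
Accessibility: 0R1, 1R2
Complete open branch: satisfiable in K.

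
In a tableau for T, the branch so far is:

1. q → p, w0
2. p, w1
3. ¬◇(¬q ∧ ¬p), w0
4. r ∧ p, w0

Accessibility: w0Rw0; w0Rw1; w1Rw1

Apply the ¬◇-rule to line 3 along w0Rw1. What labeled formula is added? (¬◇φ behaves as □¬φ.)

¬(¬q ∧ ¬p), w1

¬◇φ behaves as □¬φ: propagate the negated body to each accessible world.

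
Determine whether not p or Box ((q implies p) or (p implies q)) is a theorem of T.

Valid in T

Tableau for the negation not (not p or Box ((q implies p) or (p implies q))):
1. not (not p or Box ((q implies p) or (p implies q))), u
2. p, u   [neg-or-rule on 1]
3. not Box ((q implies p) or (p implies q)), u   [neg-or-rule on 1]
4. not ((q implies p) or (p implies q)), v   [neg-Box-rule on 3: fresh world v, uRv]
5. not (q implies p), v   [neg-or-rule on 4]
6. not (p implies q), v   [neg-or-rule on 4]
7. q, v   [neg-implies-rule on 5]
8. not p, v   [neg-implies-rule on 5]
9. p, v   [neg-implies-rule on 6]
10. not q, v   [neg-implies-rule on 6]
Accessibility: uRu, uRv, vRv
Branch closes: p and not p both at v.
Every branch of the negation's tableau closes; the branch above is one of them.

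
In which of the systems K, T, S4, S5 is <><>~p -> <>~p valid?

T-tableau for the negation ~(<><>~p -> <>~p):
1. ~(<><>~p -> <>~p), w0
2. <><>~p, w0
3. ~<>~p, w0
4. p, w0
5. <>~p, w1
6. p, w1
7. ~p, w2
Accessibility: w0Rw0, w0Rw1, w1Rw1, w1Rw2, w2Rw2
Complete open branch: countermodel on a T-frame, so not valid in T, nor in K (the same frame is also a K-frame).
S4-tableau for the negation ~(<><>~p -> <>~p):
1. ~(<><>~p -> <>~p), w0
2. <><>~p, w0
3. ~<>~p, w0
4. p, w0
5. <>~p, w1
6. p, w1
7. ~p, w2
8. p, w2
Accessibility: w0Rw0, w0Rw1, w0Rw2, w1Rw1, w1Rw2, w2Rw2
Branch closes: p and ~p both at w2.
Every branch closes (one shown): valid in S4, hence also in S5 (every theorem of S4 is a theorem of S5).

S4, S5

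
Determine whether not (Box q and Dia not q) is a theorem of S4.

Tableau for the negation Box q and Dia not q:
1. Box q and Dia not q, 0
2. Box q, 0
3. Dia not q, 0
4. q, 0
5. not q, 1
6. q, 1
Accessibility: 0R0, 0R1, 1R1
Branch closes: q and not q both at 1.
Every branch of the negation's tableau closes; the branch above is one of them.

Valid in S4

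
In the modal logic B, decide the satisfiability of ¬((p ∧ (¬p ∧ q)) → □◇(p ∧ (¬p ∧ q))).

1. ¬((p ∧ (¬p ∧ q)) → □◇(p ∧ (¬p ∧ q))), 0
2. p ∧ (¬p ∧ q), 0   [¬→-rule on 1]
3. ¬□◇(p ∧ (¬p ∧ q)), 0   [¬→-rule on 1]
4. p, 0   [∧-rule on 2]
5. ¬p ∧ q, 0   [∧-rule on 2]
6. ¬p, 0   [∧-rule on 5]
7. q, 0   [∧-rule on 5]
Accessibility: 0R0
Branch closes: p and ¬p both at 0.
Every branch closes; the branch above is one of them.

Unsatisfiable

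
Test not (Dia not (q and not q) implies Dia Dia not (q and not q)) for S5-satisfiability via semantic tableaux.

1. not (Dia not (q and not q) implies Dia Dia not (q and not q)), u
2. Dia not (q and not q), u   [neg-implies-rule on 1]
3. not Dia Dia not (q and not q), u   [neg-implies-rule on 1]
4. not Dia not (q and not q), u   [neg-Dia-rule on 3 via uRu]
5. q and not q, u   [neg-Dia-rule on 4 via uRu]
6. q, u   [and-rule on 5]
7. not q, u   [and-rule on 5]
Accessibility: uRu
Branch closes: q and not q both at u.
Every branch closes; the branch above is one of them.

Unsatisfiable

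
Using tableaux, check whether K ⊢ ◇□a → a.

Not valid

Tableau for the negation ¬(◇□a → a):
1. ¬(◇□a → a), w0
2. ◇□a, w0
3. ¬a, w0
4. □a, w1
Accessibility: w0Rw1
The negation has an open branch (countermodel exists).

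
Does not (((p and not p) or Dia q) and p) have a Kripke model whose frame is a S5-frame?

Satisfiable (open branch found)

1. not (((p and not p) or Dia q) and p), u
2. not p, u
Accessibility: uRu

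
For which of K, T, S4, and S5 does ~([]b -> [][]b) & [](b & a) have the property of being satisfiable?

K, T

T-tableau for the formula:
1. ~([]b -> [][]b) & [](b & a), 0
2. ~([]b -> [][]b), 0   [&-rule on 1]
3. [](b & a), 0   [&-rule on 1]
4. []b, 0   [~->-rule on 2]
5. ~[][]b, 0   [~->-rule on 2]
6. b & a, 0   [[]-rule on 3 via 0R0]
7. b, 0   [&-rule on 6]
8. a, 0   [&-rule on 6]
9. ~[]b, 1   [~[]-rule on 5: fresh world 1, 0R1]
10. b & a, 1   [[]-rule on 3 via 0R1]
11. b, 1   [&-rule on 10]
12. a, 1   [&-rule on 10]
13. ~b, 2   [~[]-rule on 9: fresh world 2, 1R2]
Accessibility: 0R0, 0R1, 1R1, 1R2, 2R2
Complete open branch: satisfiable in T, hence also in K (this T-model is also a K-model).
S4-tableau for the formula:
1. ~([]b -> [][]b) & [](b & a), 0
2. ~([]b -> [][]b), 0   [&-rule on 1]
3. [](b & a), 0   [&-rule on 1]
4. []b, 0   [~->-rule on 2]
5. ~[][]b, 0   [~->-rule on 2]
6. b & a, 0   [[]-rule on 3 via 0R0]
7. b, 0   [&-rule on 6]
8. a, 0   [&-rule on 6]
9. ~[]b, 1   [~[]-rule on 5: fresh world 1, 0R1]
10. b & a, 1   [[]-rule on 3 via 0R1]
11. b, 1   [&-rule on 10]
12. a, 1   [&-rule on 10]
13. ~b, 2   [~[]-rule on 9: fresh world 2, 1R2]
14. b & a, 2   [[]-rule on 3 via 0R2]
15. b, 2   [&-rule on 14]
16. a, 2   [&-rule on 14]
Accessibility: 0R0, 0R1, 0R2, 1R1, 1R2, 2R2
Branch closes: b and ~b both at 2.
Every branch closes (one shown): unsatisfiable in S4, hence also in S5 (every S5-frame is an S4-frame).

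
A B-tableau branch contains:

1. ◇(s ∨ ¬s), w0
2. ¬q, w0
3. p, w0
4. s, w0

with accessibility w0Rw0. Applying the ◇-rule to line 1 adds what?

a fresh world w1 with w0Rw1, and s ∨ ¬s at w1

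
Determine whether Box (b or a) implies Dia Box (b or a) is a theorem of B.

Tableau for the negation not (Box (b or a) implies Dia Box (b or a)):
1. not (Box (b or a) implies Dia Box (b or a)), 0
2. Box (b or a), 0
3. not Dia Box (b or a), 0
4. b or a, 0
5. not Box (b or a), 0
6. a, 0
7. not (b or a), 1
8. not b, 1
9. not a, 1
10. b or a, 1
11. not Box (b or a), 1
12. a, 1
Accessibility: 0R0, 0R1, 1R0, 1R1
Branch closes: a and not a both at 1.
All branches of the negation close; one closing branch shown above.

Valid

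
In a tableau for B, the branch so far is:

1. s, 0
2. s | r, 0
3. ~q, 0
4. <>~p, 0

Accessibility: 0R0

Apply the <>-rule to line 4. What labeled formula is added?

a fresh world 1 with 0R1, and ~p at 1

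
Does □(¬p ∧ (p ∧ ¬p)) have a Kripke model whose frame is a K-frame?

Satisfiable

1. □(¬p ∧ (p ∧ ¬p)), u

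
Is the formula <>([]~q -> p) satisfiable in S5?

Satisfiable (open branch found)

1. <>([]~q -> p), u
2. []~q -> p, v
3. p, v
Accessibility: uRu, uRv, vRu, vRv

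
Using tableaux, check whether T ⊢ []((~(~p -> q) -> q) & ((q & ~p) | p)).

Invalid (countermodel exists)

Tableau for the negation ~[]((~(~p -> q) -> q) & ((q & ~p) | p)):
1. ~[]((~(~p -> q) -> q) & ((q & ~p) | p)), w0
2. ~((~(~p -> q) -> q) & ((q & ~p) | p)), w1
3. ~((q & ~p) | p), w1
4. ~(q & ~p), w1
5. ~p, w1
6. ~q, w1
Accessibility: w0Rw0, w0Rw1, w1Rw1
The negation has an open branch (countermodel exists).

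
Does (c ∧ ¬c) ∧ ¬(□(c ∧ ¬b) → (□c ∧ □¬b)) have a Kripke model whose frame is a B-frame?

Unsatisfiable

1. (c ∧ ¬c) ∧ ¬(□(c ∧ ¬b) → (□c ∧ □¬b)), w0
2. c ∧ ¬c, w0
3. ¬(□(c ∧ ¬b) → (□c ∧ □¬b)), w0
4. c, w0
5. ¬c, w0
Accessibility: w0Rw0
Branch closes: c and ¬c both at w0.
All branches of the tableau close; one closing branch shown above.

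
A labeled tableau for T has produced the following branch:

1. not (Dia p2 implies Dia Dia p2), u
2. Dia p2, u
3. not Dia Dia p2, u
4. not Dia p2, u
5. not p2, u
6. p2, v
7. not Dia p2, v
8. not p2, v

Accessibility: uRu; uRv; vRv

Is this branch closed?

Closed

Both p2 and not p2 appear at v.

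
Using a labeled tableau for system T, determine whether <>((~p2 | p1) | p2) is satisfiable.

Satisfiable

1. <>((~p2 | p1) | p2), w0
2. (~p2 | p1) | p2, w1
3. p2, w1
Accessibility: w0Rw0, w0Rw1, w1Rw1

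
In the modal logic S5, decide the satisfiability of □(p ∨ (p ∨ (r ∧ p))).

Satisfiable (open branch found)

1. □(p ∨ (p ∨ (r ∧ p))), w0
2. p ∨ (p ∨ (r ∧ p)), w0   [□-rule on 1 via w0Rw0]
3. p ∨ (r ∧ p), w0   [∨-rule on 2 (branches; this branch)]
4. r ∧ p, w0   [∨-rule on 3 (branches; this branch)]
5. r, w0   [∧-rule on 4]
6. p, w0   [∧-rule on 4]
Accessibility: w0Rw0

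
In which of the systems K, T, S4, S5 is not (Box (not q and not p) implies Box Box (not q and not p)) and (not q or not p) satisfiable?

K, T

S4-tableau for the formula:
1. not (Box (not q and not p) implies Box Box (not q and not p)) and (not q or not p), 0
2. not (Box (not q and not p) implies Box Box (not q and not p)), 0
3. not q or not p, 0
4. Box (not q and not p), 0
5. not Box Box (not q and not p), 0
6. not q and not p, 0
7. not q, 0
8. not p, 0
9. not Box (not q and not p), 1
10. not q and not p, 1
11. not q, 1
12. not p, 1
13. not (not q and not p), 2
14. not q and not p, 2
15. not q, 2
16. not p, 2
17. p, 2
Accessibility: 0R0, 0R1, 0R2, 1R1, 1R2, 2R2
Branch closes: p and not p both at 2.
Every branch closes (one shown): unsatisfiable in S4, hence also in S5 (every S5-frame is an S4-frame).
T-tableau for the formula:
1. not (Box (not q and not p) implies Box Box (not q and not p)) and (not q or not p), 0
2. not (Box (not q and not p) implies Box Box (not q and not p)), 0
3. not q or not p, 0
4. Box (not q and not p), 0
5. not Box Box (not q and not p), 0
6. not q and not p, 0
7. not q, 0
8. not p, 0
9. not Box (not q and not p), 1
10. not q and not p, 1
11. not q, 1
12. not p, 1
13. not (not q and not p), 2
14. p, 2
Accessibility: 0R0, 0R1, 1R1, 1R2, 2R2
Complete open branch: satisfiable in T, hence also in K (this T-model is also a K-model).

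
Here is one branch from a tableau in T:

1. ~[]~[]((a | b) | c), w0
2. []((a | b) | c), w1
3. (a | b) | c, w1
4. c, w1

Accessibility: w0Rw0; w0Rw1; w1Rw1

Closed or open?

No atom appears with both signs at the same world.

No, open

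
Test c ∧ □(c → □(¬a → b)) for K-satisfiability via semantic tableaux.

1. c ∧ □(c → □(¬a → b)), w0
2. c, w0   [∧-rule on 1]
3. □(c → □(¬a → b)), w0   [∧-rule on 1]

Satisfiable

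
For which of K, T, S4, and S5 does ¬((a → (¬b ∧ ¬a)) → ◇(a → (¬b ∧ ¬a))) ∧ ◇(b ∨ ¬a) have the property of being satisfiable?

K-tableau for the formula:
1. ¬((a → (¬b ∧ ¬a)) → ◇(a → (¬b ∧ ¬a))) ∧ ◇(b ∨ ¬a), w0
2. ¬((a → (¬b ∧ ¬a)) → ◇(a → (¬b ∧ ¬a))), w0
3. ◇(b ∨ ¬a), w0
4. a → (¬b ∧ ¬a), w0
5. ¬◇(a → (¬b ∧ ¬a)), w0
6. ¬b ∧ ¬a, w0
7. ¬b, w0
8. ¬a, w0
9. b ∨ ¬a, w1
10. ¬(a → (¬b ∧ ¬a)), w1
11. a, w1
12. ¬(¬b ∧ ¬a), w1
13. b, w1
Accessibility: w0Rw1
Complete open branch: satisfiable in K.
T-tableau for the formula:
1. ¬((a → (¬b ∧ ¬a)) → ◇(a → (¬b ∧ ¬a))) ∧ ◇(b ∨ ¬a), w0
2. ¬((a → (¬b ∧ ¬a)) → ◇(a → (¬b ∧ ¬a))), w0
3. ◇(b ∨ ¬a), w0
4. a → (¬b ∧ ¬a), w0
5. ¬◇(a → (¬b ∧ ¬a)), w0
6. ¬(a → (¬b ∧ ¬a)), w0
7. a, w0
8. ¬(¬b ∧ ¬a), w0
9. ¬b ∧ ¬a, w0
10. ¬b, w0
11. ¬a, w0
Accessibility: w0Rw0
Branch closes: a and ¬a both at w0.
Every branch closes (one shown): unsatisfiable in T, hence also in S4, S5 (every S4/S5-frame is a T-frame).

K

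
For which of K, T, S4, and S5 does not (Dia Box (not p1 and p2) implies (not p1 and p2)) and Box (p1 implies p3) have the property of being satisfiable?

K, T, S4

S4-tableau for the formula:
1. not (Dia Box (not p1 and p2) implies (not p1 and p2)) and Box (p1 implies p3), u
2. not (Dia Box (not p1 and p2) implies (not p1 and p2)), u
3. Box (p1 implies p3), u
4. Dia Box (not p1 and p2), u
5. not (not p1 and p2), u
6. p1 implies p3, u
7. not p2, u
8. p3, u
9. Box (not p1 and p2), v
10. p1 implies p3, v
11. not p1 and p2, v
12. not p1, v
13. p2, v
14. p3, v
Accessibility: uRu, uRv, vRv
Complete open branch: satisfiable in S4, hence also in K, T (this S4-model is also a K-model and a T-model).
S5-tableau for the formula:
1. not (Dia Box (not p1 and p2) implies (not p1 and p2)) and Box (p1 implies p3), u
2. not (Dia Box (not p1 and p2) implies (not p1 and p2)), u
3. Box (p1 implies p3), u
4. Dia Box (not p1 and p2), u
5. not (not p1 and p2), u
6. p1 implies p3, u
7. not p2, u
8. p3, u
9. Box (not p1 and p2), v
10. p1 implies p3, v
11. not p1 and p2, u
12. not p1, u
13. p2, u
Accessibility: uRu, uRv, vRu, vRv
Branch closes: p2 and not p2 both at u.
Every branch closes (one shown): unsatisfiable in S5.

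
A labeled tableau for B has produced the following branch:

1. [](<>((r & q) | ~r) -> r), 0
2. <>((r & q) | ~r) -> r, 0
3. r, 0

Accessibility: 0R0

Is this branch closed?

No world carries both an atom and its negation.

Open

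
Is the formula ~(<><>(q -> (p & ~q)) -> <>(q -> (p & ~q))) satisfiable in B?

1. ~(<><>(q -> (p & ~q)) -> <>(q -> (p & ~q))), u
2. <><>(q -> (p & ~q)), u
3. ~<>(q -> (p & ~q)), u
4. ~(q -> (p & ~q)), u
5. q, u
6. ~(p & ~q), u
7. <>(q -> (p & ~q)), v
8. ~(q -> (p & ~q)), v
9. q, v
10. ~(p & ~q), v
11. q -> (p & ~q), w
12. p & ~q, w
13. p, w
14. ~q, w
Accessibility: uRu, uRv, vRu, vRv, vRw, wRv, wRw

Yes, satisfiable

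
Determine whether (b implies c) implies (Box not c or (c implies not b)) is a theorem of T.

Invalid (countermodel exists)

Tableau for the negation not ((b implies c) implies (Box not c or (c implies not b))):
1. not ((b implies c) implies (Box not c or (c implies not b))), w0
2. b implies c, w0   [neg-implies-rule on 1]
3. not (Box not c or (c implies not b)), w0   [neg-implies-rule on 1]
4. not Box not c, w0   [neg-or-rule on 3]
5. not (c implies not b), w0   [neg-or-rule on 3]
6. c, w0   [neg-implies-rule on 5]
7. b, w0   [neg-implies-rule on 5]
8. c, w1   [neg-Box-rule on 4: fresh world w1, w0Rw1]
Accessibility: w0Rw0, w0Rw1, w1Rw1
The negation has an open branch (countermodel exists).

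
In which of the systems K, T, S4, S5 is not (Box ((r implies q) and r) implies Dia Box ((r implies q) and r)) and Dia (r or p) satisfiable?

K

T-tableau for the formula:
1. not (Box ((r implies q) and r) implies Dia Box ((r implies q) and r)) and Dia (r or p), u
2. not (Box ((r implies q) and r) implies Dia Box ((r implies q) and r)), u
3. Dia (r or p), u
4. Box ((r implies q) and r), u
5. not Dia Box ((r implies q) and r), u
6. (r implies q) and r, u
7. r implies q, u
8. r, u
9. not Box ((r implies q) and r), u
10. q, u
11. r or p, v
12. (r implies q) and r, v
13. r implies q, v
14. r, v
15. not Box ((r implies q) and r), v
16. p, v
17. q, v
18. not ((r implies q) and r), w
19. (r implies q) and r, w
20. r implies q, w
21. r, w
22. not Box ((r implies q) and r), w
23. not (r implies q), w
24. not q, w
25. q, w
Accessibility: uRu, uRv, uRw, vRv, wRw
Branch closes: q and not q both at w.
Every branch closes (one shown): unsatisfiable in T, hence also in S4, S5 (every S4/S5-frame is a T-frame).
K-tableau for the formula:
1. not (Box ((r implies q) and r) implies Dia Box ((r implies q) and r)) and Dia (r or p), u
2. not (Box ((r implies q) and r) implies Dia Box ((r implies q) and r)), u
3. Dia (r or p), u
4. Box ((r implies q) and r), u
5. not Dia Box ((r implies q) and r), u
6. r or p, v
7. (r implies q) and r, v
8. r implies q, v
9. r, v
10. not Box ((r implies q) and r), v
11. p, v
12. q, v
13. not ((r implies q) and r), w
14. not r, w
Accessibility: uRv, vRw
Complete open branch: satisfiable in K.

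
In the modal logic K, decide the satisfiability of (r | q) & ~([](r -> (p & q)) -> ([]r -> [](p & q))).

1. (r | q) & ~([](r -> (p & q)) -> ([]r -> [](p & q))), w0
2. r | q, w0   [&-rule on 1]
3. ~([](r -> (p & q)) -> ([]r -> [](p & q))), w0   [&-rule on 1]
4. [](r -> (p & q)), w0   [~->-rule on 3]
5. ~([]r -> [](p & q)), w0   [~->-rule on 3]
6. []r, w0   [~->-rule on 5]
7. ~[](p & q), w0   [~->-rule on 5]
8. q, w0   [|-rule on 2 (branches; this branch)]
9. ~(p & q), w1   [~[]-rule on 7: fresh world w1, w0Rw1]
10. r -> (p & q), w1   [[]-rule on 4 via w0Rw1]
11. r, w1   [[]-rule on 6 via w0Rw1]
12. ~q, w1   [~&-rule on 9 (branches; this branch)]
13. p & q, w1   [->-rule on 10 (branches; this branch)]
14. p, w1   [&-rule on 13]
15. q, w1   [&-rule on 13]
Accessibility: w0Rw1
Branch closes: q and ~q both at w1.
(One branch shown.) All branches close.

Unsatisfiable (every branch closes)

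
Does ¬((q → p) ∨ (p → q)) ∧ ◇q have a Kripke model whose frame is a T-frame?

Unsatisfiable

1. ¬((q → p) ∨ (p → q)) ∧ ◇q, 0
2. ¬((q → p) ∨ (p → q)), 0
3. ◇q, 0
4. ¬(q → p), 0
5. ¬(p → q), 0
6. q, 0
7. ¬p, 0
8. p, 0
9. ¬q, 0
Accessibility: 0R0
Branch closes: p and ¬p both at 0.
(One branch shown.) All branches close.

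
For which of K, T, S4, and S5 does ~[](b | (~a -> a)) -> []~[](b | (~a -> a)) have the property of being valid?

S4-tableau for the negation ~(~[](b | (~a -> a)) -> []~[](b | (~a -> a))):
1. ~(~[](b | (~a -> a)) -> []~[](b | (~a -> a))), w0
2. ~[](b | (~a -> a)), w0
3. ~[]~[](b | (~a -> a)), w0
4. ~(b | (~a -> a)), w1
5. ~b, w1
6. ~(~a -> a), w1
7. ~a, w1
8. [](b | (~a -> a)), w2
9. b | (~a -> a), w2
10. ~a -> a, w2
11. a, w2
Accessibility: w0Rw0, w0Rw1, w0Rw2, w1Rw1, w2Rw2
Complete open branch: countermodel on an S4-frame, so not valid in S4, nor in K, T (the same frame is also a K-frame and a T-frame).
S5-tableau for the negation ~(~[](b | (~a -> a)) -> []~[](b | (~a -> a))):
1. ~(~[](b | (~a -> a)) -> []~[](b | (~a -> a))), w0
2. ~[](b | (~a -> a)), w0
3. ~[]~[](b | (~a -> a)), w0
4. ~(b | (~a -> a)), w1
5. ~b, w1
6. ~(~a -> a), w1
7. ~a, w1
8. [](b | (~a -> a)), w2
9. b | (~a -> a), w0
10. b | (~a -> a), w1
11. b | (~a -> a), w2
12. ~a -> a, w0
13. ~a -> a, w1
14. ~a -> a, w2
15. a, w0
16. a, w1
Accessibility: w0Rw0, w0Rw1, w0Rw2, w1Rw0, w1Rw1, w1Rw2, w2Rw0, w2Rw1, w2Rw2
Branch closes: a and ~a both at w1.
Every branch closes (one shown): valid in S5.

S5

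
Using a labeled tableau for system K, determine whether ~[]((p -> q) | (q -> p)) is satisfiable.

1. ~[]((p -> q) | (q -> p)), w0
2. ~((p -> q) | (q -> p)), w1
3. ~(p -> q), w1
4. ~(q -> p), w1
5. p, w1
6. ~q, w1
7. q, w1
8. ~p, w1
Accessibility: w0Rw1
Branch closes: q and ~q both at w1.
(One branch shown.) All branches close.

No, unsatisfiable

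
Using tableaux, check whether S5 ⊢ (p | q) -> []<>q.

Tableau for the negation ~((p | q) -> []<>q):
1. ~((p | q) -> []<>q), w0
2. p | q, w0
3. ~[]<>q, w0
4. p, w0
5. ~<>q, w1
6. ~q, w0
7. ~q, w1
Accessibility: w0Rw0, w0Rw1, w1Rw0, w1Rw1
The negation has an open branch (countermodel exists).

Invalid (countermodel exists)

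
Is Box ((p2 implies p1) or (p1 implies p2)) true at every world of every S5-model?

Tableau for the negation not Box ((p2 implies p1) or (p1 implies p2)):
1. not Box ((p2 implies p1) or (p1 implies p2)), w0
2. not ((p2 implies p1) or (p1 implies p2)), w1
3. not (p2 implies p1), w1
4. not (p1 implies p2), w1
5. p2, w1
6. not p1, w1
7. p1, w1
8. not p2, w1
Accessibility: w0Rw0, w0Rw1, w1Rw0, w1Rw1
Branch closes: p1 and not p1 both at w1.
Every branch of the negation's tableau closes; the branch above is one of them.

Valid in S5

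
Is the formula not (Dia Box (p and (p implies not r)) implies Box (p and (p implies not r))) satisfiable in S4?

1. not (Dia Box (p and (p implies not r)) implies Box (p and (p implies not r))), w0
2. Dia Box (p and (p implies not r)), w0   [neg-implies-rule on 1]
3. not Box (p and (p implies not r)), w0   [neg-implies-rule on 1]
4. Box (p and (p implies not r)), w1   [Dia-rule on 2: fresh world w1, w0Rw1]
5. p and (p implies not r), w1   [Box-rule on 4 via w1Rw1]
6. p, w1   [and-rule on 5]
7. p implies not r, w1   [and-rule on 5]
8. not r, w1   [implies-rule on 7 (branches; this branch)]
9. not (p and (p implies not r)), w2   [neg-Box-rule on 3: fresh world w2, w0Rw2]
10. not (p implies not r), w2   [neg-and-rule on 9 (branches; this branch)]
11. p, w2   [neg-implies-rule on 10]
12. r, w2   [neg-implies-rule on 10]
Accessibility: w0Rw0, w0Rw1, w0Rw2, w1Rw1, w2Rw2

Satisfiable (open branch found)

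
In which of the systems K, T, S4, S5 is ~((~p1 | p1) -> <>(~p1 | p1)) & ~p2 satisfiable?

K-tableau for the formula:
1. ~((~p1 | p1) -> <>(~p1 | p1)) & ~p2, u
2. ~((~p1 | p1) -> <>(~p1 | p1)), u   [&-rule on 1]
3. ~p2, u   [&-rule on 1]
4. ~p1 | p1, u   [~->-rule on 2]
5. ~<>(~p1 | p1), u   [~->-rule on 2]
6. p1, u   [|-rule on 4 (branches; this branch)]
Complete open branch: satisfiable in K.
T-tableau for the formula:
1. ~((~p1 | p1) -> <>(~p1 | p1)) & ~p2, u
2. ~((~p1 | p1) -> <>(~p1 | p1)), u   [&-rule on 1]
3. ~p2, u   [&-rule on 1]
4. ~p1 | p1, u   [~->-rule on 2]
5. ~<>(~p1 | p1), u   [~->-rule on 2]
6. ~(~p1 | p1), u   [~<>-rule on 5 via uRu]
7. p1, u   [~|-rule on 6]
8. ~p1, u   [~|-rule on 6]
Accessibility: uRu
Branch closes: p1 and ~p1 both at u.
Every branch closes (one shown): unsatisfiable in T, hence also in S4, S5 (every S4/S5-frame is a T-frame).

K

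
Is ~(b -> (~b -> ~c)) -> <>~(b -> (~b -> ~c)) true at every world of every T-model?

Tableau for the negation ~(~(b -> (~b -> ~c)) -> <>~(b -> (~b -> ~c))):
1. ~(~(b -> (~b -> ~c)) -> <>~(b -> (~b -> ~c))), 0
2. ~(b -> (~b -> ~c)), 0
3. ~<>~(b -> (~b -> ~c)), 0
4. b, 0
5. ~(~b -> ~c), 0
6. ~b, 0
7. c, 0
Accessibility: 0R0
Branch closes: b and ~b both at 0.
All branches of the negation close; one closing branch shown above.

Valid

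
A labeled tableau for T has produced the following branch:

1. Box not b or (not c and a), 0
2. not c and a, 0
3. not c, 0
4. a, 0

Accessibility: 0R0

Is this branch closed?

No, open

No atom appears with both signs at the same world.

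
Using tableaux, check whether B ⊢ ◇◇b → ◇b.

Not valid

Tableau for the negation ¬(◇◇b → ◇b):
1. ¬(◇◇b → ◇b), u
2. ◇◇b, u
3. ¬◇b, u
4. ¬b, u
5. ◇b, v
6. ¬b, v
7. b, w
Accessibility: uRu, uRv, vRu, vRv, vRw, wRv, wRw
The negation has an open branch (countermodel exists).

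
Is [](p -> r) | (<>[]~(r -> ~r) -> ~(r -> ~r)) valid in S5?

Tableau for the negation ~([](p -> r) | (<>[]~(r -> ~r) -> ~(r -> ~r))):
1. ~([](p -> r) | (<>[]~(r -> ~r) -> ~(r -> ~r))), 0
2. ~[](p -> r), 0
3. ~(<>[]~(r -> ~r) -> ~(r -> ~r)), 0
4. <>[]~(r -> ~r), 0
5. r -> ~r, 0
6. ~r, 0
7. ~(p -> r), 1
8. p, 1
9. ~r, 1
10. []~(r -> ~r), 2
11. ~(r -> ~r), 0
12. r, 0
Accessibility: 0R0, 0R1, 0R2, 1R0, 1R1, 1R2, 2R0, 2R1, 2R2
Branch closes: r and ~r both at 0.
All branches of the negation close; one closing branch shown above.

Valid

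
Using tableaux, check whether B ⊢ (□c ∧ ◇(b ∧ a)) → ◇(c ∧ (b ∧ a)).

Tableau for the negation ¬((□c ∧ ◇(b ∧ a)) → ◇(c ∧ (b ∧ a))):
1. ¬((□c ∧ ◇(b ∧ a)) → ◇(c ∧ (b ∧ a))), u
2. □c ∧ ◇(b ∧ a), u
3. ¬◇(c ∧ (b ∧ a)), u
4. □c, u
5. ◇(b ∧ a), u
6. ¬(c ∧ (b ∧ a)), u
7. c, u
8. ¬(b ∧ a), u
9. ¬a, u
10. b ∧ a, v
11. b, v
12. a, v
13. ¬(c ∧ (b ∧ a)), v
14. c, v
15. ¬(b ∧ a), v
16. ¬a, v
Accessibility: uRu, uRv, vRu, vRv
Branch closes: a and ¬a both at v.
Every branch of the negation's tableau closes; the branch above is one of them.

Valid in B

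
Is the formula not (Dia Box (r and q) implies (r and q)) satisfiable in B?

1. not (Dia Box (r and q) implies (r and q)), u
2. Dia Box (r and q), u
3. not (r and q), u
4. not q, u
5. Box (r and q), v
6. r and q, u
7. r, u
8. q, u
Accessibility: uRu, uRv, vRu, vRv
Branch closes: q and not q both at u.
(One branch shown.) All branches close.

No, unsatisfiable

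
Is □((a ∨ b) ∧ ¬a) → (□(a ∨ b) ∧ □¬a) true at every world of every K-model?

Valid

Tableau for the negation ¬(□((a ∨ b) ∧ ¬a) → (□(a ∨ b) ∧ □¬a)):
1. ¬(□((a ∨ b) ∧ ¬a) → (□(a ∨ b) ∧ □¬a)), w0
2. □((a ∨ b) ∧ ¬a), w0   [¬→-rule on 1]
3. ¬(□(a ∨ b) ∧ □¬a), w0   [¬→-rule on 1]
4. ¬□(a ∨ b), w0   [¬∧-rule on 3 (branches; this branch)]
5. ¬(a ∨ b), w1   [¬□-rule on 4: fresh world w1, w0Rw1]
6. ¬a, w1   [¬∨-rule on 5]
7. ¬b, w1   [¬∨-rule on 5]
8. (a ∨ b) ∧ ¬a, w1   [□-rule on 2 via w0Rw1]
9. a ∨ b, w1   [∧-rule on 8]
10. b, w1   [∨-rule on 9 (branches; this branch)]
Accessibility: w0Rw1
Branch closes: b and ¬b both at w1.
All branches of the negation close; one closing branch shown above.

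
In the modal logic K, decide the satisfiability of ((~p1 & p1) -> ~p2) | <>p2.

Satisfiable

1. ((~p1 & p1) -> ~p2) | <>p2, w0
2. <>p2, w0
3. p2, w1
Accessibility: w0Rw1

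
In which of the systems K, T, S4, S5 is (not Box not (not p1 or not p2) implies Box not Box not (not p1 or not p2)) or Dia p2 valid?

T, S4, S5

K-tableau for the negation not ((not Box not (not p1 or not p2) implies Box not Box not (not p1 or not p2)) or Dia p2):
1. not ((not Box not (not p1 or not p2) implies Box not Box not (not p1 or not p2)) or Dia p2), 0
2. not (not Box not (not p1 or not p2) implies Box not Box not (not p1 or not p2)), 0
3. not Dia p2, 0
4. not Box not (not p1 or not p2), 0
5. not Box not Box not (not p1 or not p2), 0
6. not p1 or not p2, 1
7. not p2, 1
8. Box not (not p1 or not p2), 2
9. not p2, 2
Accessibility: 0R1, 0R2
Complete open branch: countermodel on a K-frame, so not valid in K.
T-tableau for the negation not ((not Box not (not p1 or not p2) implies Box not Box not (not p1 or not p2)) or Dia p2):
1. not ((not Box not (not p1 or not p2) implies Box not Box not (not p1 or not p2)) or Dia p2), 0
2. not (not Box not (not p1 or not p2) implies Box not Box not (not p1 or not p2)), 0
3. not Dia p2, 0
4. not Box not (not p1 or not p2), 0
5. not Box not Box not (not p1 or not p2), 0
6. not p2, 0
7. not p1 or not p2, 1
8. not p2, 1
9. Box not (not p1 or not p2), 2
10. not p2, 2
11. not (not p1 or not p2), 2
12. p1, 2
13. p2, 2
Accessibility: 0R0, 0R1, 0R2, 1R1, 2R2
Branch closes: p2 and not p2 both at 2.
Every branch closes (one shown): valid in T, hence also in S4, S5 (every theorem of T is a theorem of S4 and S5).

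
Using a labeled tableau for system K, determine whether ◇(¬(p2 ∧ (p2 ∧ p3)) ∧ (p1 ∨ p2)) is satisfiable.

1. ◇(¬(p2 ∧ (p2 ∧ p3)) ∧ (p1 ∨ p2)), 0
2. ¬(p2 ∧ (p2 ∧ p3)) ∧ (p1 ∨ p2), 1   [◇-rule on 1: fresh world 1, 0R1]
3. ¬(p2 ∧ (p2 ∧ p3)), 1   [∧-rule on 2]
4. p1 ∨ p2, 1   [∧-rule on 2]
5. ¬(p2 ∧ p3), 1   [¬∧-rule on 3 (branches; this branch)]
6. p2, 1   [∨-rule on 4 (branches; this branch)]
7. ¬p3, 1   [¬∧-rule on 5 (branches; this branch)]
Accessibility: 0R1

Yes, satisfiable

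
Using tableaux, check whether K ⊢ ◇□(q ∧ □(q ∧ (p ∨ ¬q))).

Tableau for the negation ¬◇□(q ∧ □(q ∧ (p ∨ ¬q))):
1. ¬◇□(q ∧ □(q ∧ (p ∨ ¬q))), 0
The negation has an open branch (countermodel exists).

Invalid (countermodel exists)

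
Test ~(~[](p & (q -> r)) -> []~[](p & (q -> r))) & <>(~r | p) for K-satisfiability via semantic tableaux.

Satisfiable (open branch found)

1. ~(~[](p & (q -> r)) -> []~[](p & (q -> r))) & <>(~r | p), w0
2. ~(~[](p & (q -> r)) -> []~[](p & (q -> r))), w0
3. <>(~r | p), w0
4. ~[](p & (q -> r)), w0
5. ~[]~[](p & (q -> r)), w0
6. ~r | p, w1
7. p, w1
8. ~(p & (q -> r)), w2
9. ~(q -> r), w2
10. q, w2
11. ~r, w2
12. [](p & (q -> r)), w3
Accessibility: w0Rw1, w0Rw2, w0Rw3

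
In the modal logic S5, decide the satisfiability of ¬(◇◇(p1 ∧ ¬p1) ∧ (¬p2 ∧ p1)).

1. ¬(◇◇(p1 ∧ ¬p1) ∧ (¬p2 ∧ p1)), w0
2. ¬(¬p2 ∧ p1), w0
3. ¬p1, w0
Accessibility: w0Rw0

Satisfiable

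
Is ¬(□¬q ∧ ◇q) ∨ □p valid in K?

Tableau for the negation ¬(¬(□¬q ∧ ◇q) ∨ □p):
1. ¬(¬(□¬q ∧ ◇q) ∨ □p), u
2. □¬q ∧ ◇q, u   [¬∨-rule on 1]
3. ¬□p, u   [¬∨-rule on 1]
4. □¬q, u   [∧-rule on 2]
5. ◇q, u   [∧-rule on 2]
6. ¬p, v   [¬□-rule on 3: fresh world v, uRv]
7. ¬q, v   [□-rule on 4 via uRv]
8. q, w   [◇-rule on 5: fresh world w, uRw]
9. ¬q, w   [□-rule on 4 via uRw]
Accessibility: uRv, uRw
Branch closes: q and ¬q both at w.
Every branch of the negation's tableau closes; the branch above is one of them.

Yes, valid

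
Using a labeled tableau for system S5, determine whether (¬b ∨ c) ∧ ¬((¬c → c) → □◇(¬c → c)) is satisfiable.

1. (¬b ∨ c) ∧ ¬((¬c → c) → □◇(¬c → c)), w0
2. ¬b ∨ c, w0
3. ¬((¬c → c) → □◇(¬c → c)), w0
4. ¬c → c, w0
5. ¬□◇(¬c → c), w0
6. c, w0
7. ¬◇(¬c → c), w1
8. ¬(¬c → c), w0
9. ¬c, w0
Accessibility: w0Rw0, w0Rw1, w1Rw0, w1Rw1
Branch closes: c and ¬c both at w0.
Every branch closes; the branch above is one of them.

Unsatisfiable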